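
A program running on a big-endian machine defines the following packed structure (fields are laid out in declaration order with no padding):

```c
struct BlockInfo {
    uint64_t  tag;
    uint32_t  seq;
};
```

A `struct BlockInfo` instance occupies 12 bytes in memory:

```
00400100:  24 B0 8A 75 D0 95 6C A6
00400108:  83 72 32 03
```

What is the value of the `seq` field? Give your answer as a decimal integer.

2205299203

`seq` follows `tag` (8 bytes), so it starts at byte offset 8 and occupies 4 bytes.
Bytes at offsets 8..11: 83 72 32 03.
In big-endian order the high byte comes first in memory.
The bytes are already most-significant first: 0x83723203.
0x83723203 = 2205299203.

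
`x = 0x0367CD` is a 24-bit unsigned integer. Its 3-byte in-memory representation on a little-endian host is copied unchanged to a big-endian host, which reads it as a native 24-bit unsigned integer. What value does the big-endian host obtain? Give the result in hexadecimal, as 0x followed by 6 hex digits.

Stored little-endian, the bytes at ascending addresses are CD 67 03.
Read back as big-endian, the last byte is least significant, giving 0xCD6703.

0xCD6703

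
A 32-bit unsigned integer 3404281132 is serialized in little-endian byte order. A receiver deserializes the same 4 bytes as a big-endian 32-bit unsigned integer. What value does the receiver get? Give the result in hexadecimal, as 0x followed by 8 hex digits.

3404281132 in 32-bit hexadecimal is 0xCAE9352C.
Stored little-endian, the bytes at ascending addresses are 2C 35 E9 CA.
Read back as big-endian, the last byte is least significant, giving 0x2C35E9CA.

0x2C35E9CA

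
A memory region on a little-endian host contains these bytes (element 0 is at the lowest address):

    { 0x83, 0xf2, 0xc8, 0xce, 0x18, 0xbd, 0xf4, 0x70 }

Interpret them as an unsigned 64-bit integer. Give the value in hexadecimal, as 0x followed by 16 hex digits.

0x70F4BD18CEC8F283

In little-endian order the low byte comes first in memory.
Reassemble most-significant byte first: 70 F4 BD 18 CE C8 F2 83 → 0x70F4BD18CEC8F283.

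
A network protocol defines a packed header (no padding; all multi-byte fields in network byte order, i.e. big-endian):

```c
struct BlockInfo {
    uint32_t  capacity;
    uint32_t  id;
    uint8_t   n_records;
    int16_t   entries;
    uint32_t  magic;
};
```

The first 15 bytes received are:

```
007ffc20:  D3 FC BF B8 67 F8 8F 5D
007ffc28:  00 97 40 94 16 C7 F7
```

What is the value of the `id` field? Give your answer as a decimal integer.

1744342877

`id` follows `capacity` (4 bytes), so it starts at byte offset 4 and occupies 4 bytes.
Bytes at offsets 4..7: 67 F8 8F 5D.
Big-endian: lowest address holds the most-significant byte.
The bytes are already most-significant first: 0x67F88F5D.
0x67F88F5D = 1744342877.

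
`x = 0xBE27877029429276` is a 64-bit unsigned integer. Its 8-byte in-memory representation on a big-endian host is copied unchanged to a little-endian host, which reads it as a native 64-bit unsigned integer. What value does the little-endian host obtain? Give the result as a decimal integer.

8543964188824250302

Stored big-endian, the bytes at ascending addresses are BE 27 87 70 29 42 92 76.
Read back as little-endian, the first byte is least significant, giving 0x76924229708727BE.
0x76924229708727BE = 8543964188824250302.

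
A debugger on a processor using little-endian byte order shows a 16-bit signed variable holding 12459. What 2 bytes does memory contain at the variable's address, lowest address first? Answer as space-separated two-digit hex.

12459 in hexadecimal, padded to 16 bits, is 0x30AB.
Split into bytes (most-significant first): 30 AB.
Little-endian: lowest address holds the least-significant byte.
So at ascending addresses the bytes are AB 30.

AB 30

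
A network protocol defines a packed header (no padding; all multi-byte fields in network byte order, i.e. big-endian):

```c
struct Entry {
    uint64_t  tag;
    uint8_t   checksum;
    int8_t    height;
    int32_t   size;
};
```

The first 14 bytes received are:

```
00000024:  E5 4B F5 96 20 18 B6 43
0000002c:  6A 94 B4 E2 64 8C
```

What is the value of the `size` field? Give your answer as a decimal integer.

-1260231540

`size` follows `tag` (8 B), `checksum` (1 B), `height` (1 B), so it starts at offset 8 + 1 + 1 = 10 and occupies 4 bytes.
Bytes at offsets 10..13: B4 E2 64 8C.
Big-endian: lowest address holds the most-significant byte.
The bytes are already most-significant first: 0xB4E2648C.
Top bit is set, so as a signed 32-bit value this is 0xB4E2648C − 2^32 = -1260231540.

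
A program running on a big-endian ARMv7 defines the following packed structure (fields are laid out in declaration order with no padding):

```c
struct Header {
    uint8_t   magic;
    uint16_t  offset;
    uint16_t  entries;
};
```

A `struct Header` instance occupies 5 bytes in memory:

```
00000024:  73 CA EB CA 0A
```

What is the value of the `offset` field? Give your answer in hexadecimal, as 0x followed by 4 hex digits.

0xCAEB

`offset` follows `magic` (1 byte), so it starts at byte offset 1 and occupies 2 bytes.
Bytes at offsets 1..2: CA EB.
Big-endian stores the most-significant byte at the lowest address.
The bytes are already most-significant first: 0xCAEB.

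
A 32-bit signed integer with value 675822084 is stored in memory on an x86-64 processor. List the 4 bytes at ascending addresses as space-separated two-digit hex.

675822084 in hexadecimal, padded to 32 bits, is 0x28483A04.
Split into bytes (most-significant first): 28 48 3A 04.
In little-endian order the low byte comes first in memory.
So at ascending addresses the bytes are 04 3A 48 28.

04 3A 48 28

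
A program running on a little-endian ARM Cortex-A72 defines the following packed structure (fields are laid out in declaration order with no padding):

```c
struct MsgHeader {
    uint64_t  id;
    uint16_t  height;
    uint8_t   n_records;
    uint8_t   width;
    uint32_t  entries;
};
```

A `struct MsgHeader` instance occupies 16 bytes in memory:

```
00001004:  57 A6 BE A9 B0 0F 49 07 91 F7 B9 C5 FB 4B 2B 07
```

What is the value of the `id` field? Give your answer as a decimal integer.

524968083001878103

`id` is the first field, at byte offset 0, occupying 8 bytes.
Bytes at offsets 0..7: 57 A6 BE A9 B0 0F 49 07.
Little-endian stores the least-significant byte at the lowest address.
Reassemble most-significant byte first: 07 49 0F B0 A9 BE A6 57 → 0x07490FB0A9BEA657.
0x07490FB0A9BEA657 = 524968083001878103.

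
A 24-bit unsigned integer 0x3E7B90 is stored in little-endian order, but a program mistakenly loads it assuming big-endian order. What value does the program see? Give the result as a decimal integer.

Stored little-endian, the bytes at ascending addresses are 90 7B 3E.
Read back as big-endian, the last byte is least significant, giving 0x907B3E.
0x907B3E = 9468734.

9468734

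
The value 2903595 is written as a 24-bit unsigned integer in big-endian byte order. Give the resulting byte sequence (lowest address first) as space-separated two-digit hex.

2903595 in hexadecimal, padded to 24 bits, is 0x2C4E2B.
Split into bytes (most-significant first): 2C 4E 2B.
Big-endian: lowest address holds the most-significant byte.
So the memory order matches the most-significant-first order: 2C 4E 2B.

2C 4E 2B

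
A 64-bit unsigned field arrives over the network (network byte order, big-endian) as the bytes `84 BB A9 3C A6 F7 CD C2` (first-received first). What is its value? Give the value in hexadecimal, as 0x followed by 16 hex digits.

0x84BBA93CA6F7CDC2

Big-endian stores the most-significant byte at the lowest address.
The bytes are already most-significant first: 0x84BBA93CA6F7CDC2.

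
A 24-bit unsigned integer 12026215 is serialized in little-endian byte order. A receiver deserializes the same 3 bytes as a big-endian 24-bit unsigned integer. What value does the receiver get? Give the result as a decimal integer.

12026215 in 24-bit hexadecimal is 0xB78167.
Stored little-endian, the bytes at ascending addresses are 67 81 B7.
Read back as big-endian, the last byte is least significant, giving 0x6781B7.
0x6781B7 = 6783415.

6783415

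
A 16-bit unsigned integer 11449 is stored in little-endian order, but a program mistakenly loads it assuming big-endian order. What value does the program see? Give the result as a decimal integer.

47404

11449 in 16-bit hexadecimal is 0x2CB9.
Stored little-endian, the bytes at ascending addresses are B9 2C.
Read back as big-endian, the last byte is least significant, giving 0xB92C.
0xB92C = 47404.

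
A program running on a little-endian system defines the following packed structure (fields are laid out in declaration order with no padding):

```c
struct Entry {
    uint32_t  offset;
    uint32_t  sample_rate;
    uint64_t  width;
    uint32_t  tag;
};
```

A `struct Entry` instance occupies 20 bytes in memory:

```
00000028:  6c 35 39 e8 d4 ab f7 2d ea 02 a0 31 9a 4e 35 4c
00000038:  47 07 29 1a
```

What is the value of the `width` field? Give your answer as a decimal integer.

5491381744812688106

`width` follows `offset` (4 B), `sample_rate` (4 B), so it starts at offset 4 + 4 = 8 and occupies 8 bytes.
Bytes at offsets 8..15: EA 02 A0 31 9A 4E 35 4C.
In little-endian order the low byte comes first in memory.
Reassemble most-significant byte first: 4C 35 4E 9A 31 A0 02 EA → 0x4C354E9A31A002EA.
0x4C354E9A31A002EA = 5491381744812688106.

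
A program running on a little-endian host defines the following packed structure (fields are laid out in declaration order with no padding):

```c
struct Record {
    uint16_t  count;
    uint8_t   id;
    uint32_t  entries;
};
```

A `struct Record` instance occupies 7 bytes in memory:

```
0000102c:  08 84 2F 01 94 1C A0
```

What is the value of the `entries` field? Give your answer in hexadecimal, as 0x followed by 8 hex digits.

`entries` follows `count` (2 B), `id` (1 B), so it starts at offset 2 + 1 = 3 and occupies 4 bytes.
Bytes at offsets 3..6: 01 94 1C A0.
Little-endian stores the least-significant byte at the lowest address.
Reassemble most-significant byte first: A0 1C 94 01 → 0xA01C9401.

0xA01C9401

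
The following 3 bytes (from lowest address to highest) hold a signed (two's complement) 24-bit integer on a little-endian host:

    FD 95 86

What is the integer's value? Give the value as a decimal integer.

Little-endian stores the least-significant byte at the lowest address.
Reassemble most-significant byte first: 86 95 FD → 0x8695FD.
Top bit is set, so as a signed 24-bit value this is 0x8695FD − 2^24 = -7956995.

-7956995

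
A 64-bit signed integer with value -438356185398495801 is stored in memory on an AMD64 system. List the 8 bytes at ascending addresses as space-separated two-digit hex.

Two's complement of -438356185398495801 in 64 bits: 438356185398495801 = 0x06155AA0CBC5CA39; invert → 0xF9EAA55F343A35C6; add 1 → 0xF9EAA55F343A35C7.
Split into bytes (most-significant first): F9 EA A5 5F 34 3A 35 C7.
In little-endian order the low byte comes first in memory.
So at ascending addresses the bytes are C7 35 3A 34 5F A5 EA F9.

C7 35 3A 34 5F A5 EA F9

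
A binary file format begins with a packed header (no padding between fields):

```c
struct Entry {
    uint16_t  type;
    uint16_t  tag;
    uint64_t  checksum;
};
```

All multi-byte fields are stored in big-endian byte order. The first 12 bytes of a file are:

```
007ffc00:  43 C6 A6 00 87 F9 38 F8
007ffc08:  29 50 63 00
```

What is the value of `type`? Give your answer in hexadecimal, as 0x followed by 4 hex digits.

0x43C6

`type` is the first field, at byte offset 0, occupying 2 bytes.
Bytes at offsets 0..1: 43 C6.
Big-endian stores the most-significant byte at the lowest address.
The bytes are already most-significant first: 0x43C6.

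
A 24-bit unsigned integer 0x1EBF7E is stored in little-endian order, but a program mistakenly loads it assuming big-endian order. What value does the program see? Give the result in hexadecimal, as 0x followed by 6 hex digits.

0x7EBF1E

Stored little-endian, the bytes at ascending addresses are 7E BF 1E.
Read back as big-endian, the last byte is least significant, giving 0x7EBF1E.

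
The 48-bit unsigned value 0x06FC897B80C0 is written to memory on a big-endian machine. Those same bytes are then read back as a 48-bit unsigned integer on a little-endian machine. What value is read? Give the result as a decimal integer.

211658060987398

Stored big-endian, the bytes at ascending addresses are 06 FC 89 7B 80 C0.
Read back as little-endian, the first byte is least significant, giving 0xC0807B89FC06.
0xC0807B89FC06 = 211658060987398.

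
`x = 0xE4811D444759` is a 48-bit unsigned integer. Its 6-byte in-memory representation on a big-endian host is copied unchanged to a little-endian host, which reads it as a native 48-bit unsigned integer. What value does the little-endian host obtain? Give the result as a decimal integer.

98162620334564

Stored big-endian, the bytes at ascending addresses are E4 81 1D 44 47 59.
Read back as little-endian, the first byte is least significant, giving 0x5947441D81E4.
0x5947441D81E4 = 98162620334564.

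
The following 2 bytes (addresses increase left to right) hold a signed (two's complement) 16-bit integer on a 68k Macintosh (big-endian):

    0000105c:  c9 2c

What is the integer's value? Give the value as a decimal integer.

Big-endian: lowest address holds the most-significant byte.
The bytes are already most-significant first: 0xC92C.
Top bit is set, so as a signed 16-bit value this is 0xC92C − 2^16 = -14036.

-14036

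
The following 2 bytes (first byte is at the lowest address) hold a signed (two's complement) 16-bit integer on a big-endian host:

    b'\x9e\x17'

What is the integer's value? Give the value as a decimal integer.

-25065

In big-endian order the high byte comes first in memory.
The bytes are already most-significant first: 0x9E17.
Top bit is set, so as a signed 16-bit value this is 0x9E17 − 2^16 = -25065.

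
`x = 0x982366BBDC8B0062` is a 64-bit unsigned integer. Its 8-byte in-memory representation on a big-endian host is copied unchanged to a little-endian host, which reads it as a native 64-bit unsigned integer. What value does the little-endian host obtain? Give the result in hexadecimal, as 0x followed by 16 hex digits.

Stored big-endian, the bytes at ascending addresses are 98 23 66 BB DC 8B 00 62.
Read back as little-endian, the first byte is least significant, giving 0x62008BDCBB662398.

0x62008BDCBB662398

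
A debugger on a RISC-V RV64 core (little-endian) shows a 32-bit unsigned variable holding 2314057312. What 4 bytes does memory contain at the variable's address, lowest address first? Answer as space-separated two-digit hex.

60 B6 ED 89

2314057312 in hexadecimal, padded to 32 bits, is 0x89EDB660.
Split into bytes (most-significant first): 89 ED B6 60.
Little-endian stores the least-significant byte at the lowest address.
So at ascending addresses the bytes are 60 B6 ED 89.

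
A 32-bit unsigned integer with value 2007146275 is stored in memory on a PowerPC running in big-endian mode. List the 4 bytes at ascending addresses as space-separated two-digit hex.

77 A2 9F 23

2007146275 in hexadecimal, padded to 32 bits, is 0x77A29F23.
Split into bytes (most-significant first): 77 A2 9F 23.
In big-endian order the high byte comes first in memory.
So the memory order matches the most-significant-first order: 77 A2 9F 23.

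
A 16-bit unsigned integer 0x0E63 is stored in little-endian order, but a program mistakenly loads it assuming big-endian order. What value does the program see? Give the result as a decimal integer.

25358

Stored little-endian, the bytes at ascending addresses are 63 0E.
Read back as big-endian, the last byte is least significant, giving 0x630E.
0x630E = 25358.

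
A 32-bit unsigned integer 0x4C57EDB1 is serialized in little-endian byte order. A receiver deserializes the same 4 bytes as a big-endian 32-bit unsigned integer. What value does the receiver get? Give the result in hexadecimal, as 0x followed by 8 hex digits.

Stored little-endian, the bytes at ascending addresses are B1 ED 57 4C.
Read back as big-endian, the last byte is least significant, giving 0xB1ED574C.

0xB1ED574C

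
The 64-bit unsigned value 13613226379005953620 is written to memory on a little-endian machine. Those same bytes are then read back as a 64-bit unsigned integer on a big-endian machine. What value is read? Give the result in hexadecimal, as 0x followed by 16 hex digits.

0x5486A00744E5EBBC

13613226379005953620 in 64-bit hexadecimal is 0xBCEBE54407A08654.
Stored little-endian, the bytes at ascending addresses are 54 86 A0 07 44 E5 EB BC.
Read back as big-endian, the last byte is least significant, giving 0x5486A00744E5EBBC.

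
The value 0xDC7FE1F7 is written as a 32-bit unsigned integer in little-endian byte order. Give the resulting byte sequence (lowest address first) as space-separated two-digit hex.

F7 E1 7F DC

Split into bytes (most-significant first): DC 7F E1 F7.
Little-endian: lowest address holds the least-significant byte.
So at ascending addresses the bytes are F7 E1 7F DC.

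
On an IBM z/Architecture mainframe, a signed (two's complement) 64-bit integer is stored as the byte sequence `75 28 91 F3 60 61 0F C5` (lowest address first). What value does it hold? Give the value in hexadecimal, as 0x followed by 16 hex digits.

Big-endian stores the most-significant byte at the lowest address.
The bytes are already most-significant first: 0x752891F360610FC5.

0x752891F360610FC5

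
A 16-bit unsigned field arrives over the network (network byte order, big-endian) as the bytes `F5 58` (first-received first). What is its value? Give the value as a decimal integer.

62808

In big-endian order the high byte comes first in memory.
The bytes are already most-significant first: 0xF558.
0xF558 = 62808.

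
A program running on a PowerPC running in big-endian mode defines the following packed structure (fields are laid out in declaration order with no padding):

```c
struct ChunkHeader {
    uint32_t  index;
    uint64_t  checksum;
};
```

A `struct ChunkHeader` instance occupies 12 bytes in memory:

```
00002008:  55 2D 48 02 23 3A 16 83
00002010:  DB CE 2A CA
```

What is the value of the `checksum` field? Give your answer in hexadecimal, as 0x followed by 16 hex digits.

`checksum` follows `index` (4 bytes), so it starts at byte offset 4 and occupies 8 bytes.
Bytes at offsets 4..11: 23 3A 16 83 DB CE 2A CA.
Big-endian stores the most-significant byte at the lowest address.
The bytes are already most-significant first: 0x233A1683DBCE2ACA.

0x233A1683DBCE2ACA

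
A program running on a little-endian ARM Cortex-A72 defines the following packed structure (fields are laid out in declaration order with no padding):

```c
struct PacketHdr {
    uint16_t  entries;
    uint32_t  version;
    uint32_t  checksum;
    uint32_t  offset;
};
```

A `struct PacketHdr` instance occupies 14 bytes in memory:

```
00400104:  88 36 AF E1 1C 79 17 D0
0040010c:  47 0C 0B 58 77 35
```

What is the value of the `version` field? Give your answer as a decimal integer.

2031935919

`version` follows `entries` (2 bytes), so it starts at byte offset 2 and occupies 4 bytes.
Bytes at offsets 2..5: AF E1 1C 79.
Little-endian stores the least-significant byte at the lowest address.
Reassemble most-significant byte first: 79 1C E1 AF → 0x791CE1AF.
0x791CE1AF = 2031935919.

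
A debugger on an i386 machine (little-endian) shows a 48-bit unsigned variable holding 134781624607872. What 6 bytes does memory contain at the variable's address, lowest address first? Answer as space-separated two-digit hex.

80 64 DB 4A 95 7A

134781624607872 in hexadecimal, padded to 48 bits, is 0x7A954ADB6480.
Split into bytes (most-significant first): 7A 95 4A DB 64 80.
Little-endian: lowest address holds the least-significant byte.
So at ascending addresses the bytes are 80 64 DB 4A 95 7A.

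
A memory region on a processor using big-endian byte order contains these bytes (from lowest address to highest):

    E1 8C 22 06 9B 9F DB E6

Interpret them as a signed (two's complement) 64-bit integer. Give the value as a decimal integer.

-2194341506660181018

In big-endian order the high byte comes first in memory.
The bytes are already most-significant first: 0xE18C22069B9FDBE6.
Top bit is set, so as a signed 64-bit value this is 0xE18C22069B9FDBE6 − 2^64 = -2194341506660181018.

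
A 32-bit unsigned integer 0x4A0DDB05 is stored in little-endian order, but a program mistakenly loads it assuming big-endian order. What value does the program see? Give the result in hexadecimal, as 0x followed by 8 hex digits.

0x05DB0D4A

Stored little-endian, the bytes at ascending addresses are 05 DB 0D 4A.
Read back as big-endian, the last byte is least significant, giving 0x05DB0D4A.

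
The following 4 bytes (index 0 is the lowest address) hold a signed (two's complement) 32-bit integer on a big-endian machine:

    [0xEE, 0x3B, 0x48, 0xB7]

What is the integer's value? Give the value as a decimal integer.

-298104649

In big-endian order the high byte comes first in memory.
The bytes are already most-significant first: 0xEE3B48B7.
Top bit is set, so as a signed 32-bit value this is 0xEE3B48B7 − 2^32 = -298104649.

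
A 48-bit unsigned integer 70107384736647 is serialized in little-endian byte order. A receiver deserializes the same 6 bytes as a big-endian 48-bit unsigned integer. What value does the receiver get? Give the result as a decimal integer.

70107384736647 in 48-bit hexadecimal is 0x3FC325C36B87.
Stored little-endian, the bytes at ascending addresses are 87 6B C3 25 C3 3F.
Read back as big-endian, the last byte is least significant, giving 0x876BC325C33F.
0x876BC325C33F = 148896905282367.

148896905282367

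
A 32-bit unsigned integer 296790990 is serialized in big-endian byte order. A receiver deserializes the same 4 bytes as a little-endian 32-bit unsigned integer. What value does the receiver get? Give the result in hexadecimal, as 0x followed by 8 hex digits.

296790990 in 32-bit hexadecimal is 0x11B0ABCE.
Stored big-endian, the bytes at ascending addresses are 11 B0 AB CE.
Read back as little-endian, the first byte is least significant, giving 0xCEABB011.

0xCEABB011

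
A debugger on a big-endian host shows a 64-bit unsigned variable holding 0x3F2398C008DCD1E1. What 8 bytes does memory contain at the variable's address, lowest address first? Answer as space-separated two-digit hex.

Split into bytes (most-significant first): 3F 23 98 C0 08 DC D1 E1.
In big-endian order the high byte comes first in memory.
So the memory order matches the most-significant-first order: 3F 23 98 C0 08 DC D1 E1.

3F 23 98 C0 08 DC D1 E1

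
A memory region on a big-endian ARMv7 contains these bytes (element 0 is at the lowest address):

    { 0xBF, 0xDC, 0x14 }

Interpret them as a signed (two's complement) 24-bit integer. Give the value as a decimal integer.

-4203500

Big-endian: lowest address holds the most-significant byte.
The bytes are already most-significant first: 0xBFDC14.
Top bit is set, so as a signed 24-bit value this is 0xBFDC14 − 2^24 = -4203500.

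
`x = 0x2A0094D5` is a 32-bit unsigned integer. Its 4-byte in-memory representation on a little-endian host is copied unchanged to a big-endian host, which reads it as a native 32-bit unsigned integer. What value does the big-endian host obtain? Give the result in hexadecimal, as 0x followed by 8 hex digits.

Stored little-endian, the bytes at ascending addresses are D5 94 00 2A.
Read back as big-endian, the last byte is least significant, giving 0xD594002A.

0xD594002A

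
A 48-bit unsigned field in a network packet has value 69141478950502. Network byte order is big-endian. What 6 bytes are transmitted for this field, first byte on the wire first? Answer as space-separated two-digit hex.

3E E2 41 4A C6 66

69141478950502 in hexadecimal, padded to 48 bits, is 0x3EE2414AC666.
Split into bytes (most-significant first): 3E E2 41 4A C6 66.
Big-endian: lowest address holds the most-significant byte.
So the memory order matches the most-significant-first order: 3E E2 41 4A C6 66.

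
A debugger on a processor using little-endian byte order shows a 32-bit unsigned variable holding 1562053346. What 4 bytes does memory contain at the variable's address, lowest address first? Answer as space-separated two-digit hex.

1562053346 in hexadecimal, padded to 32 bits, is 0x5D1B0AE2.
Split into bytes (most-significant first): 5D 1B 0A E2.
Little-endian stores the least-significant byte at the lowest address.
So at ascending addresses the bytes are E2 0A 1B 5D.

E2 0A 1B 5D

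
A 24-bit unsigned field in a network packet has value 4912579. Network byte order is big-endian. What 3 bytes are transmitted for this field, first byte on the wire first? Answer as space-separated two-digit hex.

4912579 in hexadecimal, padded to 24 bits, is 0x4AF5C3.
Split into bytes (most-significant first): 4A F5 C3.
In big-endian order the high byte comes first in memory.
So the memory order matches the most-significant-first order: 4A F5 C3.

4A F5 C3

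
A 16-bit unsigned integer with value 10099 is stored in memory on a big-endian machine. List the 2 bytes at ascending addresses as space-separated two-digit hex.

27 73

10099 in hexadecimal, padded to 16 bits, is 0x2773.
Split into bytes (most-significant first): 27 73.
Big-endian stores the most-significant byte at the lowest address.
So the memory order matches the most-significant-first order: 27 73.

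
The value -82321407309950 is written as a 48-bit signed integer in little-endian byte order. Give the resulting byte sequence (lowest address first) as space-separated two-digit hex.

Two's complement of -82321407309950 in 48 bits: 82321407309950 = 0x4ADEF23D787E; invert → 0xB5210DC28781; add 1 → 0xB5210DC28782.
Split into bytes (most-significant first): B5 21 0D C2 87 82.
Little-endian: lowest address holds the least-significant byte.
So at ascending addresses the bytes are 82 87 C2 0D 21 B5.

82 87 C2 0D 21 B5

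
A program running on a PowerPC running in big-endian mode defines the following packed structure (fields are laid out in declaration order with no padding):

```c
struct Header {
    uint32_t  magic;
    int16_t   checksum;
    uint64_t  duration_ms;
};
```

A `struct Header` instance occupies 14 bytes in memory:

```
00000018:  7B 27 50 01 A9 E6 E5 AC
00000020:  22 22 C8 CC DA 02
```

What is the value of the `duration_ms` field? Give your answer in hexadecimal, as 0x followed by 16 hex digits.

`duration_ms` follows `magic` (4 B), `checksum` (2 B), so it starts at offset 4 + 2 = 6 and occupies 8 bytes.
Bytes at offsets 6..13: E5 AC 22 22 C8 CC DA 02.
Big-endian stores the most-significant byte at the lowest address.
The bytes are already most-significant first: 0xE5AC2222C8CCDA02.

0xE5AC2222C8CCDA02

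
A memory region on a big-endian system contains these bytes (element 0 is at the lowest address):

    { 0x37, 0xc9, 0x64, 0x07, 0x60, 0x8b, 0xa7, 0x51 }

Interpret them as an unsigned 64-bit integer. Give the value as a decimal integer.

4019854125252192081

Big-endian: lowest address holds the most-significant byte.
The bytes are already most-significant first: 0x37C96407608BA751.
0x37C96407608BA751 = 4019854125252192081.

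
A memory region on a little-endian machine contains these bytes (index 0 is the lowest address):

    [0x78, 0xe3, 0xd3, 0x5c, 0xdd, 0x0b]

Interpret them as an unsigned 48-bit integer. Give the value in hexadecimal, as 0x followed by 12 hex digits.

0x0BDD5CD3E378

Little-endian: lowest address holds the least-significant byte.
Reassemble most-significant byte first: 0B DD 5C D3 E3 78 → 0x0BDD5CD3E378.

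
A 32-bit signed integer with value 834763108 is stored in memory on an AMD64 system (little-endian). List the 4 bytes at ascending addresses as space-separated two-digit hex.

64 79 C1 31

834763108 in hexadecimal, padded to 32 bits, is 0x31C17964.
Split into bytes (most-significant first): 31 C1 79 64.
In little-endian order the low byte comes first in memory.
So at ascending addresses the bytes are 64 79 C1 31.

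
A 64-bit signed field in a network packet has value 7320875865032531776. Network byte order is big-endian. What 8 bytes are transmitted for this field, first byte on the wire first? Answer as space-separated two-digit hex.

65 98 F9 CF C3 FE 9F 40

7320875865032531776 in hexadecimal, padded to 64 bits, is 0x6598F9CFC3FE9F40.
Split into bytes (most-significant first): 65 98 F9 CF C3 FE 9F 40.
Big-endian stores the most-significant byte at the lowest address.
So the memory order matches the most-significant-first order: 65 98 F9 CF C3 FE 9F 40.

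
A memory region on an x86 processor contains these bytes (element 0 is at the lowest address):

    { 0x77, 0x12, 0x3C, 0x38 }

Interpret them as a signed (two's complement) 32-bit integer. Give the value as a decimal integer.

943460983

Little-endian stores the least-significant byte at the lowest address.
Reassemble most-significant byte first: 38 3C 12 77 → 0x383C1277.
0x383C1277 = 943460983.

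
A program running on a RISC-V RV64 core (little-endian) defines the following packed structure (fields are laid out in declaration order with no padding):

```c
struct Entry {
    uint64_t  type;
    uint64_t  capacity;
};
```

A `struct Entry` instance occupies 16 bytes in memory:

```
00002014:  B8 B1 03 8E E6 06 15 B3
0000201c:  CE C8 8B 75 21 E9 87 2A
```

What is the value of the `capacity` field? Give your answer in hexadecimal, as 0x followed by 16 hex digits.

`capacity` follows `type` (8 bytes), so it starts at byte offset 8 and occupies 8 bytes.
Bytes at offsets 8..15: CE C8 8B 75 21 E9 87 2A.
Little-endian: lowest address holds the least-significant byte.
Reassemble most-significant byte first: 2A 87 E9 21 75 8B C8 CE → 0x2A87E921758BC8CE.

0x2A87E921758BC8CE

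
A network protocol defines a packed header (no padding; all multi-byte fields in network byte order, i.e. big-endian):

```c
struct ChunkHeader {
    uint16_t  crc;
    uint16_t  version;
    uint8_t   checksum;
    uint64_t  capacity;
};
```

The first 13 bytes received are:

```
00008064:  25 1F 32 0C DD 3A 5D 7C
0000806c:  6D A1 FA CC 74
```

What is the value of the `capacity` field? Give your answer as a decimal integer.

4205654437344758900

`capacity` follows `crc` (2 B), `version` (2 B), `checksum` (1 B), so it starts at offset 2 + 2 + 1 = 5 and occupies 8 bytes.
Bytes at offsets 5..12: 3A 5D 7C 6D A1 FA CC 74.
Big-endian: lowest address holds the most-significant byte.
The bytes are already most-significant first: 0x3A5D7C6DA1FACC74.
0x3A5D7C6DA1FACC74 = 4205654437344758900.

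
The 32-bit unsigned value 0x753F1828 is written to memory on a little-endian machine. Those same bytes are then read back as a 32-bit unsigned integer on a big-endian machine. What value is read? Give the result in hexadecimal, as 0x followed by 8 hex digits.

0x28183F75

Stored little-endian, the bytes at ascending addresses are 28 18 3F 75.
Read back as big-endian, the last byte is least significant, giving 0x28183F75.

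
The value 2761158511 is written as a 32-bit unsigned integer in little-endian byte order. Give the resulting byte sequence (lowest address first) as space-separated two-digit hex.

2761158511 in hexadecimal, padded to 32 bits, is 0xA493EF6F.
Split into bytes (most-significant first): A4 93 EF 6F.
Little-endian: lowest address holds the least-significant byte.
So at ascending addresses the bytes are 6F EF 93 A4.

6F EF 93 A4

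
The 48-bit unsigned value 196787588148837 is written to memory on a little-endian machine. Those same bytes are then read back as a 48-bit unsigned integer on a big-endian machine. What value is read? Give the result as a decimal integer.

196787588148837 in 48-bit hexadecimal is 0xB2FA2E49AE65.
Stored little-endian, the bytes at ascending addresses are 65 AE 49 2E FA B2.
Read back as big-endian, the last byte is least significant, giving 0x65AE492EFAB2.
0x65AE492EFAB2 = 111799226530482.

111799226530482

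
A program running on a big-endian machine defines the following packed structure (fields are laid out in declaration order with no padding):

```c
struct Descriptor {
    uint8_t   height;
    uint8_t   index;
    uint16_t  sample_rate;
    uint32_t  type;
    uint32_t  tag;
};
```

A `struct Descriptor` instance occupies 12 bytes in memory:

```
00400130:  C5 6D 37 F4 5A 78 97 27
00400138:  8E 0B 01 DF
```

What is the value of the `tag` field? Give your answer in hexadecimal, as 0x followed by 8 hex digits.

0x8E0B01DF

`tag` follows `height` (1 B), `index` (1 B), `sample_rate` (2 B), `type` (4 B), so it starts at offset 1 + 1 + 2 + 4 = 8 and occupies 4 bytes.
Bytes at offsets 8..11: 8E 0B 01 DF.
Big-endian: lowest address holds the most-significant byte.
The bytes are already most-significant first: 0x8E0B01DF.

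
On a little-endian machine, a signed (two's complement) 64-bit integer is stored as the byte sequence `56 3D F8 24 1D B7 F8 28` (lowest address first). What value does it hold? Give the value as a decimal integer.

2952310891543543126

Little-endian stores the least-significant byte at the lowest address.
Reassemble most-significant byte first: 28 F8 B7 1D 24 F8 3D 56 → 0x28F8B71D24F83D56.
0x28F8B71D24F83D56 = 2952310891543543126.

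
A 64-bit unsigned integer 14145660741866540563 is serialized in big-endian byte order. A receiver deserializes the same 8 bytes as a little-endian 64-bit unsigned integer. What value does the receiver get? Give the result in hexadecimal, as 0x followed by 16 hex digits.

14145660741866540563 in 64-bit hexadecimal is 0xC44F7B7F7024CE13.
Stored big-endian, the bytes at ascending addresses are C4 4F 7B 7F 70 24 CE 13.
Read back as little-endian, the first byte is least significant, giving 0x13CE24707F7B4FC4.

0x13CE24707F7B4FC4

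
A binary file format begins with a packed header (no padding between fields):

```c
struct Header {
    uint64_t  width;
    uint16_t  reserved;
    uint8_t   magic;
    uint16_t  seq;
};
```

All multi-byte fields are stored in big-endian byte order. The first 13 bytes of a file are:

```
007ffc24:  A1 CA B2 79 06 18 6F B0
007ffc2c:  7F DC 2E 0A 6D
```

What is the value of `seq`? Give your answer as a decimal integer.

2669

`seq` follows `width` (8 B), `reserved` (2 B), `magic` (1 B), so it starts at offset 8 + 2 + 1 = 11 and occupies 2 bytes.
Bytes at offsets 11..12: 0A 6D.
In big-endian order the high byte comes first in memory.
The bytes are already most-significant first: 0x0A6D.
0x0A6D = 2669.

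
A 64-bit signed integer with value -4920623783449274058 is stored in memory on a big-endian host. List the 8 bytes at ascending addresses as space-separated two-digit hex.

Two's complement of -4920623783449274058 in 64 bits: 4920623783449274058 = 0x44499142ADD526CA; invert → 0xBBB66EBD522AD935; add 1 → 0xBBB66EBD522AD936.
Split into bytes (most-significant first): BB B6 6E BD 52 2A D9 36.
Big-endian: lowest address holds the most-significant byte.
So the memory order matches the most-significant-first order: BB B6 6E BD 52 2A D9 36.

BB B6 6E BD 52 2A D9 36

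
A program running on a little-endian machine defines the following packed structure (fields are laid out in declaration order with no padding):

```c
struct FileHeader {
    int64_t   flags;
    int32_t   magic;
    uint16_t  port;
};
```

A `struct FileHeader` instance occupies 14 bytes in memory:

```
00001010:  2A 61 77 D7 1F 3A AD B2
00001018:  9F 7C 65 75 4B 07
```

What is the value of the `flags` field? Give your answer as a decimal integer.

`flags` is the first field, at byte offset 0, occupying 8 bytes.
Bytes at offsets 0..7: 2A 61 77 D7 1F 3A AD B2.
In little-endian order the low byte comes first in memory.
Reassemble most-significant byte first: B2 AD 3A 1F D7 77 61 2A → 0xB2AD3A1FD777612A.
Top bit is set, so as a signed 64-bit value this is 0xB2AD3A1FD777612A − 2^64 = -5571733255554113238.

-5571733255554113238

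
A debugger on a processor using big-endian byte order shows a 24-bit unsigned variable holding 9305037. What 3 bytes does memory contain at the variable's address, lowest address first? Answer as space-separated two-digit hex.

8D FB CD

9305037 in hexadecimal, padded to 24 bits, is 0x8DFBCD.
Split into bytes (most-significant first): 8D FB CD.
In big-endian order the high byte comes first in memory.
So the memory order matches the most-significant-first order: 8D FB CD.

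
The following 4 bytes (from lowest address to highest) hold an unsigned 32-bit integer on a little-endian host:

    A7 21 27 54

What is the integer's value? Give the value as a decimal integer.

1411850663

Little-endian: lowest address holds the least-significant byte.
Reassemble most-significant byte first: 54 27 21 A7 → 0x542721A7.
0x542721A7 = 1411850663.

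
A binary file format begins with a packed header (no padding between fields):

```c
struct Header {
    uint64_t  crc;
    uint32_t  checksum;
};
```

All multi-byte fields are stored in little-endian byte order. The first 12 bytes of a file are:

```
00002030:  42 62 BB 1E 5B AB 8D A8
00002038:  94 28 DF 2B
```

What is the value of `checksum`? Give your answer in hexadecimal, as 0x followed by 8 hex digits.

0x2BDF2894

`checksum` follows `crc` (8 bytes), so it starts at byte offset 8 and occupies 4 bytes.
Bytes at offsets 8..11: 94 28 DF 2B.
Little-endian stores the least-significant byte at the lowest address.
Reassemble most-significant byte first: 2B DF 28 94 → 0x2BDF2894.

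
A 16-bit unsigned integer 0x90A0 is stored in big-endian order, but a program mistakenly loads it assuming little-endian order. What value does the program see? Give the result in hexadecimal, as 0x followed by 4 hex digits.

0xA090

Stored big-endian, the bytes at ascending addresses are 90 A0.
Read back as little-endian, the first byte is least significant, giving 0xA090.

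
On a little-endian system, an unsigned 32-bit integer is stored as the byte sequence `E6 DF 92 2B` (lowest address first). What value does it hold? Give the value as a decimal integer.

731045862

In little-endian order the low byte comes first in memory.
Reassemble most-significant byte first: 2B 92 DF E6 → 0x2B92DFE6.
0x2B92DFE6 = 731045862.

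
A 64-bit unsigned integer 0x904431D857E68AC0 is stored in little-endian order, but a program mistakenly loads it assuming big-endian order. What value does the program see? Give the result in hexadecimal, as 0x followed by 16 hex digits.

Stored little-endian, the bytes at ascending addresses are C0 8A E6 57 D8 31 44 90.
Read back as big-endian, the last byte is least significant, giving 0xC08AE657D8314490.

0xC08AE657D8314490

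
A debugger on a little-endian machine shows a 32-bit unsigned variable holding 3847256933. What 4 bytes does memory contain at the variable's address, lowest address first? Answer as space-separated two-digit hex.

65 7B 50 E5

3847256933 in hexadecimal, padded to 32 bits, is 0xE5507B65.
Split into bytes (most-significant first): E5 50 7B 65.
Little-endian stores the least-significant byte at the lowest address.
So at ascending addresses the bytes are 65 7B 50 E5.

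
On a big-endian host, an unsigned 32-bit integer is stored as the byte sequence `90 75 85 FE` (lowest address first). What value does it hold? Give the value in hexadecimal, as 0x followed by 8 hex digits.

0x907585FE

Big-endian stores the most-significant byte at the lowest address.
The bytes are already most-significant first: 0x907585FE.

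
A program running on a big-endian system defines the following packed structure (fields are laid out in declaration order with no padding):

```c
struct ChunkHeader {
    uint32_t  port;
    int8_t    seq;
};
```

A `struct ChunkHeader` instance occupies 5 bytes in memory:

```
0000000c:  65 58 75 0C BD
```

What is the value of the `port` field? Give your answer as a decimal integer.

`port` is the first field, at byte offset 0, occupying 4 bytes.
Bytes at offsets 0..3: 65 58 75 0C.
Big-endian stores the most-significant byte at the lowest address.
The bytes are already most-significant first: 0x6558750C.
0x6558750C = 1700295948.

1700295948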